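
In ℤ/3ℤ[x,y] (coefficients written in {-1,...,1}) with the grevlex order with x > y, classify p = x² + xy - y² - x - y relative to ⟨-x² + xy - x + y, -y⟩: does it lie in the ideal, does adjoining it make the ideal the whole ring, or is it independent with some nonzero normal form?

x² + xy - y² - x - y is independent of I; its normal form modulo I is x.

First compute the reduced Gröbner basis of I by Buchberger's algorithm.
f_1 = -x² + xy - x + y, LT = x².
f_2 = -y, LT = y.

The S-polynomials (S(f_1,f_2)) all reduce to 0 modulo the current basis, so we have a Gröbner basis.
Inter-reduce: drop elements whose leading term is divisible by another's, tail-reduce, and make monic.
Reduced Gröbner basis: {x² + x, y}.
Label its elements g_1 = x² + x, g_2 = y.

Reduce p = x² + xy - y² - x - y modulo G:
  leading term x²: subtract (1)·g_1 from x² + xy - y² - x - y → xy - y² + x - y
  leading term xy: subtract (x)·g_2 from xy - y² + x - y → -y² + x - y
  leading term y²: subtract (-y)·g_2 from -y² + x - y → x - y
  leading term x: no divisor's leading term divides it; move x to the remainder.
  leading term y: subtract (-1)·g_2 from -y → 0
  normal form = x.
The normal form is nonzero, so p ∉ I. Since p minus its normal form lies in I, I + (p) = I + (r) where r = x; decide whether this ideal is the whole ring.
Run Buchberger on G together with r (pairs among the g_i already reduce to 0 since G is a Gröbner basis):
g_1 = x² + x, LT = x².
g_2 = y, LT = y.
r = x, LT = x.

The S-polynomials (S(g_1,g_2), S(g_1,r), S(g_2,r)) all reduce to 0 modulo the current basis, so we have a Gröbner basis.
Inter-reduce: drop elements whose leading term is divisible by another's, tail-reduce, and make monic.
Reduced Gröbner basis: {x, y}.
The reduced Gröbner basis of I + (p) is {x, y} ≠ {1}, a proper ideal, so the enlarged system stays consistent: p is independent of I, with normal form x.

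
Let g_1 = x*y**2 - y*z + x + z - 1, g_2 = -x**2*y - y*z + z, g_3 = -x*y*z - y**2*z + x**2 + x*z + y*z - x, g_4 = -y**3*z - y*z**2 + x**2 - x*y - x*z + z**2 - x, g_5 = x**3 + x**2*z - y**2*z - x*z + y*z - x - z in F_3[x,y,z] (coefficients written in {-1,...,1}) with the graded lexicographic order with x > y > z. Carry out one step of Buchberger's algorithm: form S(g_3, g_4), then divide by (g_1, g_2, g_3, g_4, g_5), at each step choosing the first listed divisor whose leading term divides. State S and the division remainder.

lcm(LM(g_3), LM(g_4)) = x*y**3*z.
S = (lcm/LT(g_3))·g_3 − (lcm/LT(g_4))·g_4 = y**4*z - x**2*y**2 - x*y**2*z - x*y*z**2 - y**3*z + x**3 - x**2*y - x**2*z + x*y**2 + x*z**2 - x**2.
Reduce S modulo (g_1, g_2, g_3, g_4, g_5) in that order:
  leading term y**4*z: subtract (-y)·g_4 from y**4*z - x**2*y**2 - x*y**2*z - x*y*z**2 - y**3*z + x**3 - x**2*y - x**2*z + x*y**2 + x*z**2 - x**2 → -x**2*y**2 - x*y**2*z - x*y*z**2 - y**3*z - y**2*z**2 + x**3 - x**2*z - x*y*z + x*z**2 + y*z**2 - x**2 - x*y
  leading term x**2*y**2: subtract (-x)·g_1 from -x**2*y**2 - x*y**2*z - x*y*z**2 - y**3*z - y**2*z**2 + x**3 - x**2*z - x*y*z + x*z**2 + y*z**2 - x**2 - x*y → -x*y**2*z - x*y*z**2 - y**3*z - y**2*z**2 + x**3 - x**2*z + x*y*z + x*z**2 + y*z**2 - x*y + x*z - x
  leading term x*y**2*z: subtract (-z)·g_1 from -x*y**2*z - x*y*z**2 - y**3*z - y**2*z**2 + x**3 - x**2*z + x*y*z + x*z**2 + y*z**2 - x*y + x*z - x → -x*y*z**2 - y**3*z - y**2*z**2 + x**3 - x**2*z + x*y*z + x*z**2 - x*y - x*z + z**2 - x - z
  leading term x*y*z**2: subtract (z)·g_3 from -x*y*z**2 - y**3*z - y**2*z**2 + x**3 - x**2*z + x*y*z + x*z**2 - x*y - x*z + z**2 - x - z → -y**3*z + x**3 + x**2*z + x*y*z - y*z**2 - x*y + z**2 - x - z
  leading term y**3*z: subtract (1)·g_4 from -y**3*z + x**3 + x**2*z + x*y*z - y*z**2 - x*y + z**2 - x - z → x**3 + x**2*z + x*y*z - x**2 + x*z - z
  leading term x**3: subtract (1)·g_5 from x**3 + x**2*z + x*y*z - x**2 + x*z - z → x*y*z + y**2*z - x**2 - x*z - y*z + x
  leading term x*y*z: subtract (-1)·g_3 from x*y*z + y**2*z - x**2 - x*z - y*z + x → 0
The remainder is 0, so this S-polynomial contributes no new basis element.

S(g_3, g_4) = y**4*z - x**2*y**2 - x*y**2*z - x*y*z**2 - y**3*z + x**3 - x**2*y - x**2*z + x*y**2 + x*z**2 - x**2; remainder on division = 0.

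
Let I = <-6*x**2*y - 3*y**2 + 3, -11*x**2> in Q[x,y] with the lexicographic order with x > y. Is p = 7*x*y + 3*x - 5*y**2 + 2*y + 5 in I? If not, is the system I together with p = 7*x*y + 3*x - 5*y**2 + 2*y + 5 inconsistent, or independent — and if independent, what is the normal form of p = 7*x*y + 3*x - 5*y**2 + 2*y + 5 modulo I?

First compute the reduced Gröbner basis of I by Buchberger's algorithm.
f_1 = -6*x**2*y - 3*y**2 + 3, LT = x**2*y.
f_2 = -11*x**2, LT = x**2.

S(f_1,f_2): lcm = x**2*y. S = 1/2*y**2 - 1/2.
  leading term y**2: no divisor's leading term divides it; move 1/2*y**2 to the remainder.
  leading term 1: no divisor's leading term divides it; move -1/2 to the remainder.
  remainder 1/2*y**2 - 1/2 ≠ 0; add h_3 = 1/2*y**2 - 1/2 to the basis.

The other S-polynomials (S(f_1,h_3), S(f_2,h_3)) all reduce to 0 modulo the current basis, so we have a Gröbner basis.
Inter-reduce: drop elements whose leading term is divisible by another's, tail-reduce, and make monic.
Reduced Gröbner basis: {x**2, y**2 - 1}.
Label its elements g_1 = x**2, g_2 = y**2 - 1.

Reduce p = 7*x*y + 3*x - 5*y**2 + 2*y + 5 modulo G:
  leading term x*y: no divisor's leading term divides it; move 7*x*y to the remainder.
  leading term x: no divisor's leading term divides it; move 3*x to the remainder.
  leading term y**2: subtract (-5)·g_2 from -5*y**2 + 2*y + 5 → 2*y
  leading term y: no divisor's leading term divides it; move 2*y to the remainder.
  normal form = 7*x*y + 3*x + 2*y.
The normal form is nonzero, so p ∉ I. Since p minus its normal form lies in I, I + (p) = I + (r) where r = 7*x*y + 3*x + 2*y; decide whether this ideal is the whole ring.
Run Buchberger on G together with r (pairs among the g_i already reduce to 0 since G is a Gröbner basis):
g_1 = x**2, LT = x**2.
g_2 = y**2 - 1, LT = y**2.
r = 7*x*y + 3*x + 2*y, LT = x*y.

S(g_1,r): lcm = x**2*y. S = -3/7*x**2 - 2/7*x*y.
  leading term x**2: subtract (-3/7)·g_1 from -3/7*x**2 - 2/7*x*y → -2/7*x*y
  leading term x*y: subtract (-2/49)·r from -2/7*x*y → 6/49*x + 4/49*y
  leading term x: no divisor's leading term divides it; move 6/49*x to the remainder.
  leading term y: no divisor's leading term divides it; move 4/49*y to the remainder.
  remainder 6/49*x + 4/49*y ≠ 0; add m_4 = 6/49*x + 4/49*y to the basis.

S(g_2,r): lcm = x*y**2. S = -3/7*x*y - x - 2/7*y**2.
  leading term x*y: subtract (-3/49)·r from -3/7*x*y - x - 2/7*y**2 → -40/49*x - 2/7*y**2 + 6/49*y
  leading term x: subtract (-20/3)·m_4 from -40/49*x - 2/7*y**2 + 6/49*y → -2/7*y**2 + 2/3*y
  leading term y**2: subtract (-2/7)·g_2 from -2/7*y**2 + 2/3*y → 2/3*y - 2/7
  leading term y: no divisor's leading term divides it; move 2/3*y to the remainder.
  leading term 1: no divisor's leading term divides it; move -2/7 to the remainder.
  remainder 2/3*y - 2/7 ≠ 0; add m_5 = 2/3*y - 2/7 to the basis.

S(r,m_4): lcm = x*y. S = 3/7*x - 2/3*y**2 + 2/7*y.
  leading term x: subtract (7/2)·m_4 from 3/7*x - 2/3*y**2 + 2/7*y → -2/3*y**2
  leading term y**2: subtract (-2/3)·g_2 from -2/3*y**2 → -2/3
  leading term 1: no divisor's leading term divides it; move -2/3 to the remainder.
  remainder -2/3 ≠ 0; add m_6 = -2/3 to the basis.

The other S-polynomials (S(g_1,g_2), S(g_1,m_4), S(g_2,m_4), S(g_1,m_5), S(g_2,m_5), S(r,m_5), S(m_4,m_5), S(g_1,m_6), S(g_2,m_6), S(r,m_6), S(m_4,m_6), S(m_5,m_6)) all reduce to 0 modulo the current basis, so we have a Gröbner basis.
Inter-reduce: drop elements whose leading term is divisible by another's, tail-reduce, and make monic.
Reduced Gröbner basis: {1}.
The reduced Gröbner basis of I + (p) is {1}: the ideal is the whole ring, so the enlarged system has no common solution — adjoining p is inconsistent.

Adjoining 7*x*y + 3*x - 5*y**2 + 2*y + 5 makes the ideal the whole ring: the system is inconsistent.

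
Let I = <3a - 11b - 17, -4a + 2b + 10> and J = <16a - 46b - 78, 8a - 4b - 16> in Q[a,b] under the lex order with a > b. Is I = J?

No, the ideals differ.

For a fixed monomial order, each ideal has a unique reduced Gröbner basis; comparing bases decides equality.
Buchberger on the first generating set:
f_1 = 3a - 11b - 17, LT = a.
f_2 = -4a + 2b + 10, LT = a.

S(f_1,f_2): lcm = a. S = -\tfrac{19}{6}b - \tfrac{19}{6}.
  leading term b: no divisor's leading term divides it; move -\tfrac{19}{6}b to the remainder.
  leading term 1: no divisor's leading term divides it; move -\tfrac{19}{6} to the remainder.
  remainder -\tfrac{19}{6}b - \tfrac{19}{6} ≠ 0; add g_3 = -\tfrac{19}{6}b - \tfrac{19}{6} to the basis.

The other S-polynomials (S(f_1,g_3), S(f_2,g_3)) all reduce to 0 modulo the current basis, so we have a Gröbner basis.
Inter-reduce: drop elements whose leading term is divisible by another's, tail-reduce, and make monic.
Reduced Gröbner basis: {a - 2, b + 1}.

Buchberger on the second generating set:
h_1 = 16a - 46b - 78, LT = a.
h_2 = 8a - 4b - 16, LT = a.

S(h_1,h_2): lcm = a. S = -\tfrac{19}{8}b - \tfrac{23}{8}.
  leading term b: no divisor's leading term divides it; move -\tfrac{19}{8}b to the remainder.
  leading term 1: no divisor's leading term divides it; move -\tfrac{23}{8} to the remainder.
  remainder -\tfrac{19}{8}b - \tfrac{23}{8} ≠ 0; add k_3 = -\tfrac{19}{8}b - \tfrac{23}{8} to the basis.

The other S-polynomials (S(h_1,k_3), S(h_2,k_3)) all reduce to 0 modulo the current basis, so we have a Gröbner basis.
Inter-reduce: drop elements whose leading term is divisible by another's, tail-reduce, and make monic.
Reduced Gröbner basis: {a - \tfrac{53}{38}, b + \tfrac{23}{19}}.

The bases are distinct; the ideals are different.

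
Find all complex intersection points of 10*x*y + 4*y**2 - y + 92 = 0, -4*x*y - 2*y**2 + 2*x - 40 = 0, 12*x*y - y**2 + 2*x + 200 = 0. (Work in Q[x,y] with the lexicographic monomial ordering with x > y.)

{(4, -4)}

Compute a lex Gröbner basis by Buchberger's algorithm.
f_1 = 10*x*y + 4*y**2 - y + 92, LT = x*y.
f_2 = -4*x*y + 2*x - 2*y**2 - 40, LT = x*y.
f_3 = 12*x*y + 2*x - y**2 + 200, LT = x*y.

S(f_1,f_2): lcm = x*y. S = 1/2*x - 1/10*y**2 - 1/10*y - 4/5.
  leading term x: no divisor's leading term divides it; move 1/2*x to the remainder.
  leading term y**2: no divisor's leading term divides it; move -1/10*y**2 to the remainder.
  leading term y: no divisor's leading term divides it; move -1/10*y to the remainder.
  leading term 1: no divisor's leading term divides it; move -4/5 to the remainder.
  remainder 1/2*x - 1/10*y**2 - 1/10*y - 4/5 ≠ 0; add h_4 = 1/2*x - 1/10*y**2 - 1/10*y - 4/5 to the basis.

S(f_1,f_3): lcm = x*y. S = -1/6*x + 29/60*y**2 - 1/10*y - 112/15.
  leading term x: subtract (-1/3)·h_4 from -1/6*x + 29/60*y**2 - 1/10*y - 112/15 → 9/20*y**2 - 2/15*y - 116/15
  leading term y**2: no divisor's leading term divides it; move 9/20*y**2 to the remainder.
  leading term y: no divisor's leading term divides it; move -2/15*y to the remainder.
  leading term 1: no divisor's leading term divides it; move -116/15 to the remainder.
  remainder 9/20*y**2 - 2/15*y - 116/15 ≠ 0; add h_5 = 9/20*y**2 - 2/15*y - 116/15 to the basis.

S(f_1,h_4): lcm = x*y. S = 1/5*y**3 + 3/5*y**2 + 3/2*y + 46/5.
  leading term y**3: subtract (4/9*y)·h_5 from 1/5*y**3 + 3/5*y**2 + 3/2*y + 46/5 → 89/135*y**2 + 1333/270*y + 46/5
  leading term y**2: subtract (356/243)·h_5 from 89/135*y**2 + 1333/270*y + 46/5 → 7483/1458*y + 14966/729
  leading term y: no divisor's leading term divides it; move 7483/1458*y to the remainder.
  leading term 1: no divisor's leading term divides it; move 14966/729 to the remainder.
  remainder 7483/1458*y + 14966/729 ≠ 0; add h_6 = 7483/1458*y + 14966/729 to the basis.

The other S-polynomials (S(f_2,f_3), S(f_2,h_4), S(f_3,h_4), S(f_1,h_5), S(f_2,h_5), S(f_3,h_5), S(h_4,h_5), S(f_1,h_6), S(f_2,h_6), S(f_3,h_6), S(h_4,h_6), S(h_5,h_6)) all reduce to 0 modulo the current basis, so we have a Gröbner basis.
Inter-reduce: drop elements whose leading term is divisible by another's, tail-reduce, and make monic.
Reduced Gröbner basis: {x - 4, y + 4}.

From the last basis element, y + 4 = 0, so y takes values in {-4}. Each choice, substituted upward through the basis, yields the corresponding point(s) of the solution set.
  y = -4: the earlier basis element becomes x - 4 = 0, giving x = 4 — point (4, -4).
Check: every point annihilates each of the original generators.
Zero-dimensionality of the ideal guarantees finitely many solutions over ℂ.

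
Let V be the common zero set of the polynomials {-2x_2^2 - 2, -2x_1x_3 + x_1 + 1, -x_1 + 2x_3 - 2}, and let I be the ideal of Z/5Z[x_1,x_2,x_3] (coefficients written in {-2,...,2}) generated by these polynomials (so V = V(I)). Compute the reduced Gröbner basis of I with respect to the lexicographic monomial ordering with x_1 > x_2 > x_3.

G = {x_1 - 2x_3 + 2, x_2^2 + 1, x_3^2 + x_3 - 1}

f_1 = -2x_2^2 - 2, LT = x_2^2.
f_2 = -2x_1x_3 + x_1 + 1, LT = x_1x_3.
f_3 = -x_1 + 2x_3 - 2, LT = x_1.

S(f_2,f_3): lcm = x_1x_3. S = 2x_1 + 2x_3^2 - 2x_3 + 2.
  leading term x_1: subtract (-2)·f_3 from 2x_1 + 2x_3^2 - 2x_3 + 2 → 2x_3^2 + 2x_3 - 2
  leading term x_3^2: no divisor's leading term divides it; move 2x_3^2 to the remainder.
  leading term x_3: no divisor's leading term divides it; move 2x_3 to the remainder.
  leading term 1: no divisor's leading term divides it; move -2 to the remainder.
  remainder 2x_3^2 + 2x_3 - 2 ≠ 0; add g_4 = 2x_3^2 + 2x_3 - 2 to the basis.

The other S-polynomials (S(f_1,f_2), S(f_1,f_3), S(f_1,g_4), S(f_2,g_4), S(f_3,g_4)) all reduce to 0 modulo the current basis, so we have a Gröbner basis.
Inter-reduce: drop elements whose leading term is divisible by another's, tail-reduce, and make monic.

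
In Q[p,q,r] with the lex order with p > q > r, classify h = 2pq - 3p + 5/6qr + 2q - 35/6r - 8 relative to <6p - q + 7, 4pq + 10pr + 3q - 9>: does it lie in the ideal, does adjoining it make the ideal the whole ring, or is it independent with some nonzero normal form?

2pq - 3p + 5/6qr + 2q - 35/6r - 8 lies in I (it reduces to 0).

First compute the reduced Gröbner basis of I by Buchberger's algorithm.
f_1 = 6p - q + 7, LT = p.
f_2 = 4pq + 10pr + 3q - 9, LT = pq.

S(f_1,f_2): lcm = pq. S = -5/2pr - 1/6q^2 + 5/12q + 9/4.
  leading term pr: subtract (-5/12r)·f_1 from -5/2pr - 1/6q^2 + 5/12q + 9/4 → -1/6q^2 - 5/12qr + 5/12q + 35/12r + 9/4
  leading term q^2: no divisor's leading term divides it; move -1/6q^2 to the remainder.
  leading term qr: no divisor's leading term divides it; move -5/12qr to the remainder.
  leading term q: no divisor's leading term divides it; move 5/12q to the remainder.
  leading term r: no divisor's leading term divides it; move 35/12r to the remainder.
  leading term 1: no divisor's leading term divides it; move 9/4 to the remainder.
  remainder -1/6q^2 - 5/12qr + 5/12q + 35/12r + 9/4 ≠ 0; add k_3 = -1/6q^2 - 5/12qr + 5/12q + 35/12r + 9/4 to the basis.

The other S-polynomials (S(f_1,k_3), S(f_2,k_3)) all reduce to 0 modulo the current basis, so we have a Gröbner basis.
Inter-reduce: drop elements whose leading term is divisible by another's, tail-reduce, and make monic.
Reduced Gröbner basis: {p - 1/6q + 7/6, q^2 + 5/2qr - 5/2q - 35/2r - 27/2}.
Label its elements g_1 = p - 1/6q + 7/6, g_2 = q^2 + 5/2qr - 5/2q - 35/2r - 27/2.

Reduce h = 2pq - 3p + 5/6qr + 2q - 35/6r - 8 modulo G:
  leading term pq: subtract (2q)·g_1 from 2pq - 3p + 5/6qr + 2q - 35/6r - 8 → -3p + 1/3q^2 + 5/6qr - 1/3q - 35/6r - 8
  leading term p: subtract (-3)·g_1 from -3p + 1/3q^2 + 5/6qr - 1/3q - 35/6r - 8 → 1/3q^2 + 5/6qr - 5/6q - 35/6r - 9/2
  leading term q^2: subtract (1/3)·g_2 from 1/3q^2 + 5/6qr - 5/6q - 35/6r - 9/2 → 0
  normal form = 0.
Since the normal form is 0, h ∈ I.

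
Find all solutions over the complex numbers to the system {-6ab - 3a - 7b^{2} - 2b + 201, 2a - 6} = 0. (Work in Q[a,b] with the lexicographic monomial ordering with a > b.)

{(3, -48/7), (3, 4)}

Compute a lex Gröbner basis by Buchberger's algorithm.
f_1 = -6ab - 3a - 7b^{2} - 2b + 201, LT = ab.
f_2 = 2a - 6, LT = a.

S(f_1,f_2): lcm = ab. S = \tfrac{1}{2}a + \tfrac{7}{6}b^{2} + \tfrac{10}{3}b - \tfrac{67}{2}.
  leading term a: subtract (\tfrac{1}{4})·f_2 from \tfrac{1}{2}a + \tfrac{7}{6}b^{2} + \tfrac{10}{3}b - \tfrac{67}{2} → \tfrac{7}{6}b^{2} + \tfrac{10}{3}b - 32
  leading term b^{2}: no divisor's leading term divides it; move \tfrac{7}{6}b^{2} to the remainder.
  leading term b: no divisor's leading term divides it; move \tfrac{10}{3}b to the remainder.
  leading term 1: no divisor's leading term divides it; move -32 to the remainder.
  remainder \tfrac{7}{6}b^{2} + \tfrac{10}{3}b - 32 ≠ 0; add h_3 = \tfrac{7}{6}b^{2} + \tfrac{10}{3}b - 32 to the basis.

The other S-polynomials (S(f_1,h_3), S(f_2,h_3)) all reduce to 0 modulo the current basis, so we have a Gröbner basis.
Inter-reduce: drop elements whose leading term is divisible by another's, tail-reduce, and make monic.
Reduced Gröbner basis: {a - 3, b^{2} + \tfrac{20}{7}b - \tfrac{192}{7}}.

Since the basis is lex-ordered, b^{2} + \tfrac{20}{7}b - \tfrac{192}{7} is univariate in b. Its roots are {-48/7, 4}. Back-substituting each root into the other basis elements fixes the other coordinates.
  b = -48/7: the earlier basis element becomes a - 3 = 0, giving a = 3 — point (3, -48/7).
  b = 4: the earlier basis element becomes a - 3 = 0, giving a = 3 — point (3, 4).
Substituting each solution back into the original system confirms all equations vanish.
Zero-dimensionality of the ideal guarantees finitely many solutions over ℂ.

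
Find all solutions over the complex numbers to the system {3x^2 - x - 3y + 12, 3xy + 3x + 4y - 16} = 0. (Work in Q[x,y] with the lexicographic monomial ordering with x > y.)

{(0, 4), (-1/2 + sqrt(155)*I/6, 1/9 - 2*sqrt(155)*I/9), (-1/2 - sqrt(155)*I/6, 1/9 + 2*sqrt(155)*I/9)}

Compute a lex Gröbner basis by Buchberger's algorithm.
f_1 = 3x^2 - x - 3y + 12, LT = x^2.
f_2 = 3xy + 3x + 4y - 16, LT = xy.

S(f_1,f_2): lcm = x^2y. S = -x^2 - 5/3xy + 16/3x - y^2 + 4y.
  reduce S modulo (f_1, f_2):
  remainder 20/3x - y^2 + 47/9y - 44/9 ≠ 0; add h_3 = 20/3x - y^2 + 47/9y - 44/9 to the basis.

S(f_2,h_3): lcm = xy. S = x + 3/20y^3 - 47/60y^2 + 31/15y - 16/3.
  reduce S modulo (f_1, f_2, h_3):
  remainder 3/20y^3 - 19/30y^2 + 77/60y - 23/5 ≠ 0; add h_4 = 3/20y^3 - 19/30y^2 + 77/60y - 23/5 to the basis.

The other S-polynomials (S(f_1,h_3), S(f_1,h_4), S(f_2,h_4), S(h_3,h_4)) all reduce to 0 modulo the current basis, so we have a Gröbner basis.
Inter-reduce: drop elements whose leading term is divisible by another's, tail-reduce, and make monic.
Reduced Gröbner basis: {x - 3/20y^2 + 47/60y - 11/15, y^3 - 38/9y^2 + 77/9y - 92/3}.

The lex basis is triangular: the last element involves only y. Solving y^3 - 38/9y^2 + 77/9y - 92/3 = 0 gives y ∈ {4, 1/9 - 2*sqrt(155)*I/9, 1/9 + 2*sqrt(155)*I/9}; substituting each value into the earlier elements determines the remaining variables.
  y = 4: the earlier basis element becomes x = 0, giving x = 0 — point (0, 4).
  y = 1/9 - 2*sqrt(155)*I/9: the earlier basis element becomes x + 1/2 - sqrt(155)*I/6 = 0, giving x = -1/2 + sqrt(155)*I/6 — point (-1/2 + sqrt(155)*I/6, 1/9 - 2*sqrt(155)*I/9).
  y = 1/9 + 2*sqrt(155)*I/9: the earlier basis element becomes x + 1/2 + sqrt(155)*I/6 = 0, giving x = -1/2 - sqrt(155)*I/6 — point (-1/2 - sqrt(155)*I/6, 1/9 + 2*sqrt(155)*I/9).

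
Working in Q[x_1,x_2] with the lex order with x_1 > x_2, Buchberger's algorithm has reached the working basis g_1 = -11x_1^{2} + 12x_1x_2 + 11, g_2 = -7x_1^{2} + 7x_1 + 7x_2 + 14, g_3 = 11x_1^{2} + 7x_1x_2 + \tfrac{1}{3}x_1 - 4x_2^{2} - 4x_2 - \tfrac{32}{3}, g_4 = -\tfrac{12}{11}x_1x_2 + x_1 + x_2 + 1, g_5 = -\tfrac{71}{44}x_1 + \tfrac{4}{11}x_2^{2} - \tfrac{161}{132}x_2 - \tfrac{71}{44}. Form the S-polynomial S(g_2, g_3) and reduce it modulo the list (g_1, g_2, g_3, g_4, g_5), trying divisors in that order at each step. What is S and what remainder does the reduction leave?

S(g_2, g_3) = -\tfrac{7}{11}x_1x_2 - \tfrac{34}{33}x_1 + \tfrac{4}{11}x_2^{2} - \tfrac{7}{11}x_2 - \tfrac{34}{33}; remainder on division = 0.

lcm(LM(g_2), LM(g_3)) = x_1^{2}.
S = (lcm/LT(g_2))·g_2 − (lcm/LT(g_3))·g_3 = -\tfrac{7}{11}x_1x_2 - \tfrac{34}{33}x_1 + \tfrac{4}{11}x_2^{2} - \tfrac{7}{11}x_2 - \tfrac{34}{33}.
Reduce S modulo (g_1, g_2, g_3, g_4, g_5) in that order:
  leading term x_1x_2: subtract (\tfrac{7}{12})·g_4 from -\tfrac{7}{11}x_1x_2 - \tfrac{34}{33}x_1 + \tfrac{4}{11}x_2^{2} - \tfrac{7}{11}x_2 - \tfrac{34}{33} → -\tfrac{71}{44}x_1 + \tfrac{4}{11}x_2^{2} - \tfrac{161}{132}x_2 - \tfrac{71}{44}
  leading term x_1: subtract (1)·g_5 from -\tfrac{71}{44}x_1 + \tfrac{4}{11}x_2^{2} - \tfrac{161}{132}x_2 - \tfrac{71}{44} → 0
The remainder is 0, so this S-polynomial contributes no new basis element.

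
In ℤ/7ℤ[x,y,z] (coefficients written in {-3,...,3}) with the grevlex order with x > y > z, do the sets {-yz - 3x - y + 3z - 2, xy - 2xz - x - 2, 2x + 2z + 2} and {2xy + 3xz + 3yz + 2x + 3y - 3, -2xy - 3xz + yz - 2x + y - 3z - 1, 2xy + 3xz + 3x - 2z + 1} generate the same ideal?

Yes, the ideals are equal.

Two ideals are equal iff their reduced Gröbner bases coincide (the reduced basis is unique for a fixed ordering).
Buchberger on the first generating set:
f_1 = -yz - 3x - y + 3z - 2, LT = yz.
f_2 = xy - 2xz - x - 2, LT = xy.
f_3 = 2x + 2z + 2, LT = x.

S(f_1,f_2): lcm = xyz. S = 2xz² + 3x² + xy - 2xz + 2x + 2z.
  reduce S modulo (f_1, f_2, f_3):
  remainder -2z³ + z² - 2z + 2 ≠ 0; add g_4 = -2z³ + z² - 2z + 2 to the basis.

S(f_2,f_3): lcm = xy. S = -2xz - yz - x - y - 2.
  reduce S modulo (f_1, f_2, f_3, g_4):
  remainder 2z² - 3z - 2 ≠ 0; add g_5 = 2z² - 3z - 2 to the basis.

S(f_1,g_5): lcm = yz². S = 3xz - yz - 3z² + y + 2z.
  reduce S modulo (f_1, f_2, f_3, g_4, g_5):
  remainder 2y - 2z ≠ 0; add g_6 = 2y - 2z to the basis.

The other S-polynomials (S(f_1,f_3), S(f_1,g_4), S(f_2,g_4), S(f_3,g_4), S(f_2,g_5), S(f_3,g_5), S(g_4,g_5), S(f_1,g_6), S(f_2,g_6), S(f_3,g_6), S(g_4,g_6), S(g_5,g_6)) all reduce to 0 modulo the current basis, so we have a Gröbner basis.
Inter-reduce: drop elements whose leading term is divisible by another's, tail-reduce, and make monic.
Reduced Gröbner basis: {z² + 2z - 1, x + z + 1, y - z}.

Buchberger on the second generating set:
h_1 = 2xy + 3xz + 3yz + 2x + 3y - 3, LT = xy.
h_2 = -2xy - 3xz + yz - 2x + y - 3z - 1, LT = xy.
h_3 = 2xy + 3xz + 3x - 2z + 1, LT = xy.

S(h_1,h_2): lcm = xy. S = 2yz + 2y + 2z - 2.
  reduce S modulo (h_1, h_2, h_3):
  remainder 2yz + 2y + 2z - 2 ≠ 0; add k_4 = 2yz + 2y + 2z - 2 to the basis.

S(h_1,h_3): lcm = xy. S = -2yz + 3x - 2y + z - 2.
  reduce S modulo (h_1, h_2, h_3, k_4):
  remainder 3x + 3z + 3 ≠ 0; add k_5 = 3x + 3z + 3 to the basis.

S(h_1,k_4): lcm = xyz. S = -2xz² - 2yz² - xy - 2yz + x + 2z.
  reduce S modulo (h_1, h_2, h_3, k_4, k_5):
  remainder 2z³ - z² + 2z - 2 ≠ 0; add k_6 = 2z³ - z² + 2z - 2 to the basis.

S(h_1,k_5): lcm = xy. S = -2xz - 3yz + x - 3y + 2.
  reduce S modulo (h_1, h_2, h_3, k_4, k_5, k_6):
  remainder 2z² - 3z - 2 ≠ 0; add k_7 = 2z² - 3z - 2 to the basis.

S(k_4,k_7): lcm = yz². S = -yz + z² + y - z.
  reduce S modulo (h_1, h_2, h_3, k_4, k_5, k_6, k_7):
  remainder 2y - 2z ≠ 0; add k_8 = 2y - 2z to the basis.

The other S-polynomials (S(h_2,h_3), S(h_2,k_4), S(h_3,k_4), S(h_2,k_5), S(h_3,k_5), S(k_4,k_5), S(h_1,k_6), S(h_2,k_6), S(h_3,k_6), S(k_4,k_6), S(k_5,k_6), S(h_1,k_7), S(h_2,k_7), S(h_3,k_7), S(k_5,k_7), S(k_6,k_7), S(h_1,k_8), S(h_2,k_8), S(h_3,k_8), S(k_4,k_8), S(k_5,k_8), S(k_6,k_8), S(k_7,k_8)) all reduce to 0 modulo the current basis, so we have a Gröbner basis.
Inter-reduce: drop elements whose leading term is divisible by another's, tail-reduce, and make monic.
Reduced Gröbner basis: {z² + 2z - 1, x + z + 1, y - z}.

These coincide, so the ideals are equal.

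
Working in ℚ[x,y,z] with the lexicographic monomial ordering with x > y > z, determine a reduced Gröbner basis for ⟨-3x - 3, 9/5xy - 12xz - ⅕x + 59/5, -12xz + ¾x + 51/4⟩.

The reduced Gröbner basis is the canonical form of the ideal for this ordering.

f_1 = -3x - 3, LT = x.
f_2 = 9/5xy - 12xz - ⅕x + 59/5, LT = xy.
f_3 = -12xz + ¾x + 51/4, LT = xz.

S(f_1,f_2): lcm = xy. S = 20/3xz + 1/9x + y - 59/9.
  reduce S modulo (f_1, f_2, f_3):
  remainder y - 20/3z - 20/3 ≠ 0; add g_4 = y - 20/3z - 20/3 to the basis.

S(f_1,f_3): lcm = xz. S = 1/16x + z + 17/16.
  reduce S modulo (f_1, f_2, f_3, g_4):
  remainder z + 1 ≠ 0; add g_5 = z + 1 to the basis.

The other S-polynomials (S(f_2,f_3), S(f_1,g_4), S(f_2,g_4), S(f_3,g_4), S(f_1,g_5), S(f_2,g_5), S(f_3,g_5), S(g_4,g_5)) all reduce to 0 modulo the current basis, so we have a Gröbner basis.
Inter-reduce: drop elements whose leading term is divisible by another's, tail-reduce, and make monic.

G = {x + 1, y, z + 1}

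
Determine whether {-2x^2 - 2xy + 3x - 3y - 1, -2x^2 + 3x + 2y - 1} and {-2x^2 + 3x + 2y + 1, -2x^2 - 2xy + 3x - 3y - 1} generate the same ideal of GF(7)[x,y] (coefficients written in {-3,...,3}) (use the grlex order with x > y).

Equality of ideals is decidable: compute both reduced Gröbner bases (unique for the ordering) and check whether they agree.
Buchberger on the first generating set:
f_1 = -2x^2 - 2xy + 3x - 3y - 1, LT = x^2.
f_2 = -2x^2 + 3x + 2y - 1, LT = x^2.

S(f_1,f_2): lcm = x^2. S = xy - y.
  leading term xy: no divisor's leading term divides it; move xy to the remainder.
  leading term y: no divisor's leading term divides it; move -y to the remainder.
  remainder xy - y ≠ 0; add g_3 = xy - y to the basis.

S(f_1,g_3): lcm = x^2y. S = xy^2 + 3xy - 2y^2 - 3y.
  leading term xy^2: subtract (y)·g_3 from xy^2 + 3xy - 2y^2 - 3y → 3xy - y^2 - 3y
  leading term xy: subtract (3)·g_3 from 3xy - y^2 - 3y → -y^2
  leading term y^2: no divisor's leading term divides it; move -y^2 to the remainder.
  remainder -y^2 ≠ 0; add g_4 = -y^2 to the basis.

The other S-polynomials (S(f_2,g_3), S(f_1,g_4), S(f_2,g_4), S(g_3,g_4)) all reduce to 0 modulo the current basis, so we have a Gröbner basis.
Inter-reduce: drop elements whose leading term is divisible by another's, tail-reduce, and make monic.
Reduced Gröbner basis: {x^2 + 2x - y - 3, xy - y, y^2}.

Buchberger on the second generating set:
h_1 = -2x^2 + 3x + 2y + 1, LT = x^2.
h_2 = -2x^2 - 2xy + 3x - 3y - 1, LT = x^2.

S(h_1,h_2): lcm = x^2. S = -xy + y - 1.
  leading term xy: no divisor's leading term divides it; move -xy to the remainder.
  leading term y: no divisor's leading term divides it; move y to the remainder.
  leading term 1: no divisor's leading term divides it; move -1 to the remainder.
  remainder -xy + y - 1 ≠ 0; add k_3 = -xy + y - 1 to the basis.

S(h_1,k_3): lcm = x^2y. S = 3xy - y^2 - x + 3y.
  leading term xy: subtract (-3)·k_3 from 3xy - y^2 - x + 3y → -y^2 - x - y - 3
  leading term y^2: no divisor's leading term divides it; move -y^2 to the remainder.
  leading term x: no divisor's leading term divides it; move -x to the remainder.
  leading term y: no divisor's leading term divides it; move -y to the remainder.
  leading term 1: no divisor's leading term divides it; move -3 to the remainder.
  remainder -y^2 - x - y - 3 ≠ 0; add k_4 = -y^2 - x - y - 3 to the basis.

The other S-polynomials (S(h_2,k_3), S(h_1,k_4), S(h_2,k_4), S(k_3,k_4)) all reduce to 0 modulo the current basis, so we have a Gröbner basis.
Inter-reduce: drop elements whose leading term is divisible by another's, tail-reduce, and make monic.
Reduced Gröbner basis: {x^2 + 2x - y + 3, xy - y + 1, y^2 + x + y + 3}.

The bases are distinct; the ideals are different.

No, the ideals differ.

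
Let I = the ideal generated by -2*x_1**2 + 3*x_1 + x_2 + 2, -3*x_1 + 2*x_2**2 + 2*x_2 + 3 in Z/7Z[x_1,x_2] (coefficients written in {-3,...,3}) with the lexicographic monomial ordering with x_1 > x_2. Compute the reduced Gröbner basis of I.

f_1 = -2*x_1**2 + 3*x_1 + x_2 + 2, LT = x_1**2.
f_2 = -3*x_1 + 2*x_2**2 + 2*x_2 + 3, LT = x_1.

S(f_1,f_2): lcm = x_1**2. S = 3*x_1*x_2**2 + 3*x_1*x_2 + 3*x_1 + 3*x_2 - 1.
  leading term x_1*x_2**2: subtract (-x_2**2)·f_2 from 3*x_1*x_2**2 + 3*x_1*x_2 + 3*x_1 + 3*x_2 - 1 → 3*x_1*x_2 + 3*x_1 + 2*x_2**4 + 2*x_2**3 + 3*x_2**2 + 3*x_2 - 1
  leading term x_1*x_2: subtract (-x_2)·f_2 from 3*x_1*x_2 + 3*x_1 + 2*x_2**4 + 2*x_2**3 + 3*x_2**2 + 3*x_2 - 1 → 3*x_1 + 2*x_2**4 - 3*x_2**3 - 2*x_2**2 - x_2 - 1
  leading term x_1: subtract (-1)·f_2 from 3*x_1 + 2*x_2**4 - 3*x_2**3 - 2*x_2**2 - x_2 - 1 → 2*x_2**4 - 3*x_2**3 + x_2 + 2
  leading term x_2**4: no divisor's leading term divides it; move 2*x_2**4 to the remainder.
  leading term x_2**3: no divisor's leading term divides it; move -3*x_2**3 to the remainder.
  leading term x_2: no divisor's leading term divides it; move x_2 to the remainder.
  leading term 1: no divisor's leading term divides it; move 2 to the remainder.
  remainder 2*x_2**4 - 3*x_2**3 + x_2 + 2 ≠ 0; add g_3 = 2*x_2**4 - 3*x_2**3 + x_2 + 2 to the basis.

The other S-polynomials (S(f_1,g_3), S(f_2,g_3)) all reduce to 0 modulo the current basis, so we have a Gröbner basis.
Inter-reduce: drop elements whose leading term is divisible by another's, tail-reduce, and make monic.

G = {x_1 - 3*x_2**2 - 3*x_2 - 1, x_2**4 + 2*x_2**3 - 3*x_2 + 1}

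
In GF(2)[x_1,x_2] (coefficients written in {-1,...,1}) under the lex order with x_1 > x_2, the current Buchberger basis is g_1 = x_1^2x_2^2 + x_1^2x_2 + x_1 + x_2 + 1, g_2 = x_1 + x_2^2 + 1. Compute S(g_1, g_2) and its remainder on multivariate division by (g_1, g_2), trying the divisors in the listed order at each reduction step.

S(g_1, g_2) = x_1^2x_2 + x_1x_2^4 + x_1x_2^2 + x_1 + x_2 + 1; remainder on division = x_2^6 + x_2^5.

lcm(LM(g_1), LM(g_2)) = x_1^2x_2^2.
S = (lcm/LT(g_1))·g_1 − (lcm/LT(g_2))·g_2 = x_1^2x_2 + x_1x_2^4 + x_1x_2^2 + x_1 + x_2 + 1.
Reduce S modulo (g_1, g_2) in that order:
  leading term x_1^2x_2: subtract (x_1x_2)·g_2 from x_1^2x_2 + x_1x_2^4 + x_1x_2^2 + x_1 + x_2 + 1 → x_1x_2^4 + x_1x_2^3 + x_1x_2^2 + x_1x_2 + x_1 + x_2 + 1
  leading term x_1x_2^4: subtract (x_2^4)·g_2 from x_1x_2^4 + x_1x_2^3 + x_1x_2^2 + x_1x_2 + x_1 + x_2 + 1 → x_1x_2^3 + x_1x_2^2 + x_1x_2 + x_1 + x_2^6 + x_2^4 + x_2 + 1
  leading term x_1x_2^3: subtract (x_2^3)·g_2 from x_1x_2^3 + x_1x_2^2 + x_1x_2 + x_1 + x_2^6 + x_2^4 + x_2 + 1 → x_1x_2^2 + x_1x_2 + x_1 + x_2^6 + x_2^5 + x_2^4 + x_2^3 + x_2 + 1
  leading term x_1x_2^2: subtract (x_2^2)·g_2 from x_1x_2^2 + x_1x_2 + x_1 + x_2^6 + x_2^5 + x_2^4 + x_2^3 + x_2 + 1 → x_1x_2 + x_1 + x_2^6 + x_2^5 + x_2^3 + x_2^2 + x_2 + 1
  leading term x_1x_2: subtract (x_2)·g_2 from x_1x_2 + x_1 + x_2^6 + x_2^5 + x_2^3 + x_2^2 + x_2 + 1 → x_1 + x_2^6 + x_2^5 + x_2^2 + 1
  leading term x_1: subtract (1)·g_2 from x_1 + x_2^6 + x_2^5 + x_2^2 + 1 → x_2^6 + x_2^5
  leading term x_2^6: no divisor's leading term divides it; move x_2^6 to the remainder.
  leading term x_2^5: no divisor's leading term divides it; move x_2^5 to the remainder.
The remainder x_2^6 + x_2^5 is nonzero, so it would be added as the next basis element.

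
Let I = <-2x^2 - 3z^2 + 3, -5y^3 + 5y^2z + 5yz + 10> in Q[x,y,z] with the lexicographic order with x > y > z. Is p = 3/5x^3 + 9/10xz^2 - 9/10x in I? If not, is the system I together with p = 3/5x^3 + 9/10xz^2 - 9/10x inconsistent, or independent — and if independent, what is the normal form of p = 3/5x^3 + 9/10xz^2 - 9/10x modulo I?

3/5x^3 + 9/10xz^2 - 9/10x lies in I (it reduces to 0).

First compute the reduced Gröbner basis of I by Buchberger's algorithm.
f_1 = -2x^2 - 3z^2 + 3, LT = x^2.
f_2 = -5y^3 + 5y^2z + 5yz + 10, LT = y^3.

S(f_1,f_2): leading monomials are coprime, so the S-polynomial reduces to 0 (Buchberger's first criterion).
Every S-polynomial of the final basis reduces to 0, so we have a Gröbner basis.
Inter-reduce: drop elements whose leading term is divisible by another's, tail-reduce, and make monic.
Reduced Gröbner basis: {x^2 + 3/2z^2 - 3/2, y^3 - y^2z - yz - 2}.
Label its elements g_1 = x^2 + 3/2z^2 - 3/2, g_2 = y^3 - y^2z - yz - 2.

Reduce p = 3/5x^3 + 9/10xz^2 - 9/10x modulo G:
  leading term x^3: subtract (3/5x)·g_1 from 3/5x^3 + 9/10xz^2 - 9/10x → 0
  normal form = 0.
Since the normal form is 0, p ∈ I.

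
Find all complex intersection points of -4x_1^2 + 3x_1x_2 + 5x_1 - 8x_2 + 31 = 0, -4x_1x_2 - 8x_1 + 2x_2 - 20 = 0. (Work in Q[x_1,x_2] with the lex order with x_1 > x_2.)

{(-1, 2), (5/8 - sqrt(417)/8, -49/26 + 3*sqrt(417)/26), (5/8 + sqrt(417)/8, -3*sqrt(417)/26 - 49/26)}

Compute a lex Gröbner basis by Buchberger's algorithm.
f_1 = -4x_1^2 + 3x_1x_2 + 5x_1 - 8x_2 + 31, LT = x_1^2.
f_2 = -4x_1x_2 - 8x_1 + 2x_2 - 20, LT = x_1x_2.

S(f_1,f_2): lcm = x_1^2x_2. S = -2x_1^2 - 3/4x_1x_2^2 - 3/4x_1x_2 - 5x_1 + 2x_2^2 - 31/4x_2.
  leading term x_1^2: subtract (1/2)·f_1 from -2x_1^2 - 3/4x_1x_2^2 - 3/4x_1x_2 - 5x_1 + 2x_2^2 - 31/4x_2 → -3/4x_1x_2^2 - 9/4x_1x_2 - 15/2x_1 + 2x_2^2 - 15/4x_2 - 31/2
  leading term x_1x_2^2: subtract (3/16x_2)·f_2 from -3/4x_1x_2^2 - 9/4x_1x_2 - 15/2x_1 + 2x_2^2 - 15/4x_2 - 31/2 → -3/4x_1x_2 - 15/2x_1 + 13/8x_2^2 - 31/2
  leading term x_1x_2: subtract (3/16)·f_2 from -3/4x_1x_2 - 15/2x_1 + 13/8x_2^2 - 31/2 → -6x_1 + 13/8x_2^2 - 3/8x_2 - 47/4
  leading term x_1: no divisor's leading term divides it; move -6x_1 to the remainder.
  leading term x_2^2: no divisor's leading term divides it; move 13/8x_2^2 to the remainder.
  leading term x_2: no divisor's leading term divides it; move -3/8x_2 to the remainder.
  leading term 1: no divisor's leading term divides it; move -47/4 to the remainder.
  remainder -6x_1 + 13/8x_2^2 - 3/8x_2 - 47/4 ≠ 0; add h_3 = -6x_1 + 13/8x_2^2 - 3/8x_2 - 47/4 to the basis.

S(f_2,h_3): lcm = x_1x_2. S = 2x_1 + 13/48x_2^3 - 1/16x_2^2 - 59/24x_2 + 5.
  leading term x_1: subtract (-1/3)·h_3 from 2x_1 + 13/48x_2^3 - 1/16x_2^2 - 59/24x_2 + 5 → 13/48x_2^3 + 23/48x_2^2 - 31/12x_2 + 13/12
  leading term x_2^3: no divisor's leading term divides it; move 13/48x_2^3 to the remainder.
  leading term x_2^2: no divisor's leading term divides it; move 23/48x_2^2 to the remainder.
  leading term x_2: no divisor's leading term divides it; move -31/12x_2 to the remainder.
  leading term 1: no divisor's leading term divides it; move 13/12 to the remainder.
  remainder 13/48x_2^3 + 23/48x_2^2 - 31/12x_2 + 13/12 ≠ 0; add h_4 = 13/48x_2^3 + 23/48x_2^2 - 31/12x_2 + 13/12 to the basis.

The other S-polynomials (S(f_1,h_3), S(f_1,h_4), S(f_2,h_4), S(h_3,h_4)) all reduce to 0 modulo the current basis, so we have a Gröbner basis.
Inter-reduce: drop elements whose leading term is divisible by another's, tail-reduce, and make monic.
Reduced Gröbner basis: {x_1 - 13/48x_2^2 + 1/16x_2 + 47/24, x_2^3 + 23/13x_2^2 - 124/13x_2 + 4}.

The lex basis is triangular: the last element involves only x_2. Solving x_2^3 + 23/13x_2^2 - 124/13x_2 + 4 = 0 gives x_2 ∈ {2, -49/26 + 3*sqrt(417)/26, -3*sqrt(417)/26 - 49/26}; substituting each value into the earlier elements determines the remaining variables.
  x_2 = 2: the earlier basis element becomes x_1 + 1 = 0, giving x_1 = -1 — point (-1, 2).
  x_2 = -49/26 + 3*sqrt(417)/26: the earlier basis element becomes x_1 - 5/8 + sqrt(417)/8 = 0, giving x_1 = 5/8 - sqrt(417)/8 — point (5/8 - sqrt(417)/8, -49/26 + 3*sqrt(417)/26).
  x_2 = -3*sqrt(417)/26 - 49/26: the earlier basis element becomes x_1 - sqrt(417)/8 - 5/8 = 0, giving x_1 = 5/8 + sqrt(417)/8 — point (5/8 + sqrt(417)/8, -3*sqrt(417)/26 - 49/26).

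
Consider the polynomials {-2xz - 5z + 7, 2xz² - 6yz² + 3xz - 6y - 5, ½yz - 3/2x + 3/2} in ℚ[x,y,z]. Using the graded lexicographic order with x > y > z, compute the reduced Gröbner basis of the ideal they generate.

G = {x² + 3/2x - 7/6y - 5/2, xy + 115/12x + 5/2y + 35/12z - 25/2, xz + 5/2z - 7/2, y² - 125/4x + 115/12y - 35/4z + 40, yz - 3x + 3, z² + 6/5y - 25/2z + 23/2}

f_1 = -2xz - 5z + 7, LT = xz.
f_2 = 2xz² - 6yz² + 3xz - 6y - 5, LT = xz².
f_3 = ½yz - 3/2x + 3/2, LT = yz.

S(f_1,f_2): lcm = xz². S = 3yz² - 3/2xz + 5/2z² + 3y - 7/2z + 5/2.
  leading term yz²: subtract (6z)·f_3 from 3yz² - 3/2xz + 5/2z² + 3y - 7/2z + 5/2 → 15/2xz + 5/2z² + 3y - 25/2z + 5/2
  leading term xz: subtract (-15/4)·f_1 from 15/2xz + 5/2z² + 3y - 25/2z + 5/2 → 5/2z² + 3y - 125/4z + 115/4
  leading term z²: no divisor's leading term divides it; move 5/2z² to the remainder.
  leading term y: no divisor's leading term divides it; move 3y to the remainder.
  leading term z: no divisor's leading term divides it; move -125/4z to the remainder.
  leading term 1: no divisor's leading term divides it; move 115/4 to the remainder.
  remainder 5/2z² + 3y - 125/4z + 115/4 ≠ 0; add g_4 = 5/2z² + 3y - 125/4z + 115/4 to the basis.

S(f_1,f_3): lcm = xyz. S = 3x² + 5/2yz - 3x - 7/2y.
  leading term x²: no divisor's leading term divides it; move 3x² to the remainder.
  leading term yz: subtract (5)·f_3 from 5/2yz - 3x - 7/2y → 9/2x - 7/2y - 15/2
  leading term x: no divisor's leading term divides it; move 9/2x to the remainder.
  leading term y: no divisor's leading term divides it; move -7/2y to the remainder.
  leading term 1: no divisor's leading term divides it; move -15/2 to the remainder.
  remainder 3x² + 9/2x - 7/2y - 15/2 ≠ 0; add g_5 = 3x² + 9/2x - 7/2y - 15/2 to the basis.

S(f_2,f_3): lcm = xyz². S = -3y²z² + 3x²z + 3/2xyz - 3xz - 3y² - 5/2y.
  leading term y²z²: subtract (-6yz)·f_3 from -3y²z² + 3x²z + 3/2xyz - 3xz - 3y² - 5/2y → 3x²z - 15/2xyz - 3xz - 3y² + 9yz - 5/2y
  leading term x²z: subtract (-3/2x)·f_1 from 3x²z - 15/2xyz - 3xz - 3y² + 9yz - 5/2y → -15/2xyz - 21/2xz - 3y² + 9yz + 21/2x - 5/2y
  leading term xyz: subtract (15/4y)·f_1 from -15/2xyz - 21/2xz - 3y² + 9yz + 21/2x - 5/2y → -21/2xz - 3y² + 111/4yz + 21/2x - 115/4y
  leading term xz: subtract (21/4)·f_1 from -21/2xz - 3y² + 111/4yz + 21/2x - 115/4y → -3y² + 111/4yz + 21/2x - 115/4y + 105/4z - 147/4
  leading term y²: no divisor's leading term divides it; move -3y² to the remainder.
  leading term yz: subtract (111/2)·f_3 from 111/4yz + 21/2x - 115/4y + 105/4z - 147/4 → 375/4x - 115/4y + 105/4z - 120
  leading term x: no divisor's leading term divides it; move 375/4x to the remainder.
  leading term y: no divisor's leading term divides it; move -115/4y to the remainder.
  leading term z: no divisor's leading term divides it; move 105/4z to the remainder.
  leading term 1: no divisor's leading term divides it; move -120 to the remainder.
  remainder -3y² + 375/4x - 115/4y + 105/4z - 120 ≠ 0; add g_6 = -3y² + 375/4x - 115/4y + 105/4z - 120 to the basis.

S(f_1,g_4): lcm = xz². S = -6/5xy + 25/2xz + 5/2z² - 23/2x - 7/2z.
  leading term xy: no divisor's leading term divides it; move -6/5xy to the remainder.
  leading term xz: subtract (-25/4)·f_1 from 25/2xz + 5/2z² - 23/2x - 7/2z → 5/2z² - 23/2x - 139/4z + 175/4
  leading term z²: subtract (1)·g_4 from 5/2z² - 23/2x - 139/4z + 175/4 → -23/2x - 3y - 7/2z + 15
  leading term x: no divisor's leading term divides it; move -23/2x to the remainder.
  leading term y: no divisor's leading term divides it; move -3y to the remainder.
  leading term z: no divisor's leading term divides it; move -7/2z to the remainder.
  leading term 1: no divisor's leading term divides it; move 15 to the remainder.
  remainder -6/5xy - 23/2x - 3y - 7/2z + 15 ≠ 0; add g_7 = -6/5xy - 23/2x - 3y - 7/2z + 15 to the basis.

The other S-polynomials (S(f_2,g_4), S(f_3,g_4), S(f_1,g_5), S(f_2,g_5), S(f_3,g_5), S(g_4,g_5), S(f_1,g_6), S(f_2,g_6), S(f_3,g_6), S(g_4,g_6), S(g_5,g_6), S(f_1,g_7), S(f_2,g_7), S(f_3,g_7), S(g_4,g_7), S(g_5,g_7), S(g_6,g_7)) all reduce to 0 modulo the current basis, so we have a Gröbner basis.
Inter-reduce: drop elements whose leading term is divisible by another's, tail-reduce, and make monic.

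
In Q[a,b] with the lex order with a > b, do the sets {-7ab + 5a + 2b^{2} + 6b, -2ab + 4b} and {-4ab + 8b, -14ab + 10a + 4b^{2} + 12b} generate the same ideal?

Two ideals are equal iff their reduced Gröbner bases coincide (the reduced basis is unique for a fixed ordering).
Buchberger on the first generating set:
f_1 = -7ab + 5a + 2b^{2} + 6b, LT = ab.
f_2 = -2ab + 4b, LT = ab.

S(f_1,f_2): lcm = ab. S = -\tfrac{5}{7}a - \tfrac{2}{7}b^{2} + \tfrac{8}{7}b.
  reduce S modulo (f_1, f_2):
  remainder -\tfrac{5}{7}a - \tfrac{2}{7}b^{2} + \tfrac{8}{7}b ≠ 0; add g_3 = -\tfrac{5}{7}a - \tfrac{2}{7}b^{2} + \tfrac{8}{7}b to the basis.

S(f_1,g_3): lcm = ab. S = -\tfrac{5}{7}a - \tfrac{2}{5}b^{3} + \tfrac{46}{35}b^{2} - \tfrac{6}{7}b.
  reduce S modulo (f_1, f_2, g_3):
  remainder -\tfrac{2}{5}b^{3} + \tfrac{8}{5}b^{2} - 2b ≠ 0; add g_4 = -\tfrac{2}{5}b^{3} + \tfrac{8}{5}b^{2} - 2b to the basis.

The other S-polynomials (S(f_2,g_3), S(f_1,g_4), S(f_2,g_4), S(g_3,g_4)) all reduce to 0 modulo the current basis, so we have a Gröbner basis.
Inter-reduce: drop elements whose leading term is divisible by another's, tail-reduce, and make monic.
Reduced Gröbner basis: {a + \tfrac{2}{5}b^{2} - \tfrac{8}{5}b, b^{3} - 4b^{2} + 5b}.

Buchberger on the second generating set:
h_1 = -4ab + 8b, LT = ab.
h_2 = -14ab + 10a + 4b^{2} + 12b, LT = ab.

S(h_1,h_2): lcm = ab. S = \tfrac{5}{7}a + \tfrac{2}{7}b^{2} - \tfrac{8}{7}b.
  reduce S modulo (h_1, h_2):
  remainder \tfrac{5}{7}a + \tfrac{2}{7}b^{2} - \tfrac{8}{7}b ≠ 0; add k_3 = \tfrac{5}{7}a + \tfrac{2}{7}b^{2} - \tfrac{8}{7}b to the basis.

S(h_1,k_3): lcm = ab. S = -\tfrac{2}{5}b^{3} + \tfrac{8}{5}b^{2} - 2b.
  reduce S modulo (h_1, h_2, k_3):
  remainder -\tfrac{2}{5}b^{3} + \tfrac{8}{5}b^{2} - 2b ≠ 0; add k_4 = -\tfrac{2}{5}b^{3} + \tfrac{8}{5}b^{2} - 2b to the basis.

The other S-polynomials (S(h_2,k_3), S(h_1,k_4), S(h_2,k_4), S(k_3,k_4)) all reduce to 0 modulo the current basis, so we have a Gröbner basis.
Inter-reduce: drop elements whose leading term is divisible by another's, tail-reduce, and make monic.
Reduced Gröbner basis: {a + \tfrac{2}{5}b^{2} - \tfrac{8}{5}b, b^{3} - 4b^{2} + 5b}.

The two bases agree; hence the ideals are identical.
The same test decides containment: I ⊆ J iff every generator of I reduces to 0 modulo a Gröbner basis of J.

Yes, the ideals are equal.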